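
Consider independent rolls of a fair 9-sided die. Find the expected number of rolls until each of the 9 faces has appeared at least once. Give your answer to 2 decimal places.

25.46

After k distinct faces have appeared, the next roll gives a new one with probability (9-k)/9, so the expected wait for the (k+1)-th is 9/(9-k).
E[T] = 9/9 + 9/8 + 9/7 + ... + 9/2 + 9/1 = 9·H_{9}.
H_{9} = 2.829, so E[T] = 25.461.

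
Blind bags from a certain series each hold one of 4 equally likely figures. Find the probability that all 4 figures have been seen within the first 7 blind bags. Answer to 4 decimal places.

0.5127

Let A_i be the event that figure i is missing after 7 blind bags. By inclusion–exclusion on the A_i,
P(all seen) = Σ_{j=0}^{4} (-1)^j C(4,j)((4-j)/4)^7
= 1.00000 - 0.53394 + 0.04688 - 0.00024 + 0.00000
= 0.51270.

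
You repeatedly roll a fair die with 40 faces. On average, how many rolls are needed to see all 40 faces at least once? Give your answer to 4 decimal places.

171.1417

The wait to go from k to k+1 distinct faces is geometric with mean 40/(40-k).
E[T] = 40/40 + 40/39 + 40/38 + ... + 40/2 + 40/1 = 40·H_{40}.
H_{40} = 4.27854, so E[T] = 171.14172.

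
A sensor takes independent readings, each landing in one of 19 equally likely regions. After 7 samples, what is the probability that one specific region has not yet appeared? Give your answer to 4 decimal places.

On each sample the fixed region fails to appear with probability 18/19.
P(still missing after 7) = (18/19)^7 = 0.68491.

0.6849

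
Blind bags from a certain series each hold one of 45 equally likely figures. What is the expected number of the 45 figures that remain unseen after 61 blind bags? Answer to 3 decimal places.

11.425

For each figure, P(unseen after 61) = (44/45)^61 = 0.2539.
By linearity of expectation, E[unseen] = 45·(44/45)^61 = 11.4252.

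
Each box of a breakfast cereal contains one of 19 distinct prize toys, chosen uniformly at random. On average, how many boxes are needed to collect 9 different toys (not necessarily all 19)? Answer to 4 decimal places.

With k distinct toys already seen, the next new one arrives after an expected 19/(19-k) boxes.
Sum over k = 0,...,8: E = 19/19 + 19/18 + 19/17 + ... + 19/12 + 19/11 = 11.75666.

11.7567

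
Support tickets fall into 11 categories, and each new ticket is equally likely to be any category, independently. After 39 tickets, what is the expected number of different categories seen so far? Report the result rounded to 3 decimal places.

For each category, P(seen in 39 tickets) = 1 - (10/11)^39 = 0.9757.
By linearity of expectation, E[distinct seen] = 11·(1 - (10/11)^39) = 10.7327.

10.733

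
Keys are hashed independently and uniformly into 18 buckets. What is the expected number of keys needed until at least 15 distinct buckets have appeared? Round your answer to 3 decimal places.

29.912

With k distinct buckets already seen, the next new one arrives after an expected 18/(18-k) keys.
Sum over k = 0,...,14: E = 18/18 + 18/17 + 18/16 + ... + 18/5 + 18/4 = 29.9119.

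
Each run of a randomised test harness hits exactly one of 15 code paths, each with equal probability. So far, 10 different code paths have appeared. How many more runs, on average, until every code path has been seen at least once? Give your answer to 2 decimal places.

With k distinct code paths already seen, the next new one takes an expected 15/(15-k) runs.
Sum over k = 10,...,14: E = 15/5 + 15/4 + 15/3 + 15/2 + 15/1 = 34.250.

34.25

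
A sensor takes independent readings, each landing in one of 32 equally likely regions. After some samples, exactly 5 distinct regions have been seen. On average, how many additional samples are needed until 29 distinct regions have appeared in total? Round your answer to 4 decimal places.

With k distinct regions already seen, the next new one takes an expected 32/(32-k) samples.
Sum over k = 5,...,28: E = 32/27 + 32/26 + 32/25 + ... + 32/5 + 32/4 = 65.85995.

65.8599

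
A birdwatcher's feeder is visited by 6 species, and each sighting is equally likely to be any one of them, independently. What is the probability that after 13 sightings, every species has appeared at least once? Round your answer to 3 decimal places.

0.514

Let A_i be the event that species i is missing after 13 sightings. By inclusion–exclusion on the A_i,
P(all seen) = Σ_{j=0}^{6} (-1)^j C(6,j)((6-j)/6)^13
= 1.0000 - 0.5608 + 0.0771 - 0.0024 + 0.0000 - 0.0000 + 0.0000
= 0.5139.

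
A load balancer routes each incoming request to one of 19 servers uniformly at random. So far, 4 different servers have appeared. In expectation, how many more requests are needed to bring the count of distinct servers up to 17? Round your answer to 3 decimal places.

34.546

The wait to go from k to k+1 distinct servers is geometric with mean 19/(19-k).
Sum over k = 4,...,16: E = 19/15 + 19/14 + 19/13 + ... + 19/4 + 19/3 = 34.5464.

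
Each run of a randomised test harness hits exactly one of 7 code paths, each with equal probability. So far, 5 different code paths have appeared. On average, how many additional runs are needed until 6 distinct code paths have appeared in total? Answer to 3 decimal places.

3.500

From k distinct to k+1 distinct takes on average 7/(7-k) runs.
Only the k = 5 term is needed: E = 7/2 = 3.5000.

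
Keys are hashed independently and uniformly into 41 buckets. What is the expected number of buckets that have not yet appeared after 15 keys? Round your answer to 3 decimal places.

For each bucket, P(unseen after 15) = (40/41)^15 = 0.6905.
By linearity of expectation, E[unseen] = 41·(40/41)^15 = 28.3091.

28.309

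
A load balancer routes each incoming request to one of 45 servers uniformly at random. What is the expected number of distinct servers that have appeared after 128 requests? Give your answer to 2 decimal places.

For each server, P(seen in 128 requests) = 1 - (44/45)^128 = 0.944.
By linearity of expectation, E[distinct seen] = 45·(1 - (44/45)^128) = 42.465.

42.47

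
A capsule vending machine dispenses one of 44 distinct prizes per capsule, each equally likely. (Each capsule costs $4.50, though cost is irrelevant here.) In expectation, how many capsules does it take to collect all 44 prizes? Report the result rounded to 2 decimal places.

After k distinct prizes have appeared, the next capsule gives a new one with probability (44-k)/44, so the expected wait for the (k+1)-th is 44/(44-k).
E[T] = 44/44 + 44/43 + 44/42 + ... + 44/2 + 44/1 = 44·H_{44}.
H_{44} = 4.373, so E[T] = 192.400.

192.40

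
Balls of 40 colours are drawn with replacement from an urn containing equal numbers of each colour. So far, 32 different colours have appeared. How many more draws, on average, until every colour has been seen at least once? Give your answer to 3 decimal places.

The wait to go from k to k+1 distinct colours is geometric with mean 40/(40-k).
Sum over k = 32,...,39: E = 40/8 + 40/7 + 40/6 + ... + 40/2 + 40/1 = 108.7143.

108.714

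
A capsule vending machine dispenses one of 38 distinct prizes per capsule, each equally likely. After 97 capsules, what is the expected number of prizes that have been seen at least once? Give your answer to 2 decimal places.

For each prize, P(seen in 97 capsules) = 1 - (37/38)^97 = 0.925.
By linearity of expectation, E[distinct seen] = 38·(1 - (37/38)^97) = 35.140.

35.14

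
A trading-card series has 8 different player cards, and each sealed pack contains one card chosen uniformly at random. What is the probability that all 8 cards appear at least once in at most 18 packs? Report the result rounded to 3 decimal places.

0.423

By inclusion–exclusion over which cards are missing,
P(all seen) = Σ_{j=0}^{8} (-1)^j C(8,j)((8-j)/8)^18
= 1.0000 - 0.7232 + 0.1579 - 0.0119 + 0.0003 - 0.0000 + 0.0000 - 0.0000 + 0.0000
= 0.4231.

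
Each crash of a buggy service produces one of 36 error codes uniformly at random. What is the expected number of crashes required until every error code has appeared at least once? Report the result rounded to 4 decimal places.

150.2841

Split into phases: going from k distinct to k+1 distinct takes on average 36/(36-k) crashes.
E[T] = 36/36 + 36/35 + 36/34 + ... + 36/2 + 36/1 = 36·H_{36}.
H_{36} = 4.17456, so E[T] = 150.28413.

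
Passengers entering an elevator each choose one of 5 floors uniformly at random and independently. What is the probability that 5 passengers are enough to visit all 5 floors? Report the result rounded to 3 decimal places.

0.038

By inclusion–exclusion over which floors are missing,
P(all seen) = Σ_{j=0}^{5} (-1)^j C(5,j)((5-j)/5)^5
= 1.0000 - 1.6384 + 0.7776 - 0.1024 + 0.0016 - 0.0000
= 0.0384.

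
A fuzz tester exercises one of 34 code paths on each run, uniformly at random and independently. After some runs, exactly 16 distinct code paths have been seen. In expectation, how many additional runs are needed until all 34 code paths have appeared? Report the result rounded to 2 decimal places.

From k distinct to k+1 distinct takes on average 34/(34-k) runs.
Sum over k = 16,...,33: E = 34/18 + 34/17 + 34/16 + ... + 34/2 + 34/1 = 118.834.

118.83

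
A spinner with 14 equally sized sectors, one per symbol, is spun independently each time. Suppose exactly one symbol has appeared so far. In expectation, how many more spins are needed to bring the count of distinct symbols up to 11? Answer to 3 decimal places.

The wait to go from k to k+1 distinct symbols is geometric with mean 14/(14-k).
Sum over k = 1,...,10: E = 14/13 + 14/12 + 14/11 + ... + 14/5 + 14/4 = 18.8552.

18.855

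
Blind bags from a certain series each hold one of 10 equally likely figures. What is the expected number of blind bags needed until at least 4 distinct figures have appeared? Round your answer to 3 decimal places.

4.790

Going from k to k+1 distinct takes a geometric number of blind bags with mean 10/(10-k).
Sum over k = 0,...,3: E = 10/10 + 10/9 + 10/8 + 10/7 = 4.7897.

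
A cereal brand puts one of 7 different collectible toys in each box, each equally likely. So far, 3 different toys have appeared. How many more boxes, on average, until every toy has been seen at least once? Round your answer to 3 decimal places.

From k distinct to k+1 distinct takes on average 7/(7-k) boxes.
Sum over k = 3,...,6: E = 7/4 + 7/3 + 7/2 + 7/1 = 14.5833.

14.583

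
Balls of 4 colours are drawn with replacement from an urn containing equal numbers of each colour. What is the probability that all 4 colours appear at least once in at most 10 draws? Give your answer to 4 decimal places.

Let A_i be the event that colour i is missing after 10 draws. By inclusion–exclusion on the A_i,
P(all seen) = Σ_{j=0}^{4} (-1)^j C(4,j)((4-j)/4)^10
= 1.00000 - 0.22525 + 0.00586 - 0.00000 + 0.00000
= 0.78060.

0.7806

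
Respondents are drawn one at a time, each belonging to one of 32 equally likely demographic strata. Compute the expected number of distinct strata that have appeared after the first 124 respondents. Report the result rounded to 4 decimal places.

For each stratum, P(seen in 124 respondents) = 1 - (31/32)^124 = 0.98049.
By linearity of expectation, E[distinct seen] = 32·(1 - (31/32)^124) = 31.37569.

31.3757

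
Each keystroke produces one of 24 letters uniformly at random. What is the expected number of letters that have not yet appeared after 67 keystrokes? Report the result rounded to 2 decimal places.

For each letter, P(unseen after 67) = (23/24)^67 = 0.058.
By linearity of expectation, E[unseen] = 24·(23/24)^67 = 1.386.

1.39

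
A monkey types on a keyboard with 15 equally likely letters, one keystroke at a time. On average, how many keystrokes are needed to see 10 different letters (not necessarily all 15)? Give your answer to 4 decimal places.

Going from k to k+1 distinct takes a geometric number of keystrokes with mean 15/(15-k).
Sum over k = 0,...,9: E = 15/15 + 15/14 + 15/13 + ... + 15/7 + 15/6 = 15.52343.

15.5234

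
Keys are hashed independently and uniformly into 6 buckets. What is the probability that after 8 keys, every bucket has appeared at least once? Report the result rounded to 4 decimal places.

0.1140

Let A_i be the event that bucket i is missing after 8 keys. By inclusion–exclusion on the A_i,
P(all seen) = Σ_{j=0}^{6} (-1)^j C(6,j)((6-j)/6)^8
= 1.00000 - 1.39541 + 0.58528 - 0.07813 + 0.00229 - 0.00000 + 0.00000
= 0.11403.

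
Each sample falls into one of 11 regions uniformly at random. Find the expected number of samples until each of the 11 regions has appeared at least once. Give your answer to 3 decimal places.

33.219

The wait to go from k to k+1 distinct regions is geometric with mean 11/(11-k).
E[T] = 11/11 + 11/10 + 11/9 + ... + 11/2 + 11/1 = 11·H_{11}.
H_{11} = 3.0199, so E[T] = 33.2187.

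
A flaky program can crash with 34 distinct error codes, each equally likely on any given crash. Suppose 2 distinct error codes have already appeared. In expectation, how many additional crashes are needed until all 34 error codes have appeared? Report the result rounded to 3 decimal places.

With k distinct error codes already seen, the next new one takes an expected 34/(34-k) crashes.
Sum over k = 2,...,33: E = 34/32 + 34/31 + 34/30 + ... + 34/2 + 34/1 = 137.9888.

137.989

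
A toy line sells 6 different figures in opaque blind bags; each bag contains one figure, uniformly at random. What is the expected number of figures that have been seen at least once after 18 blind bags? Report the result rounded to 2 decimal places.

5.77

For each figure, P(seen in 18 blind bags) = 1 - (5/6)^18 = 0.962.
By linearity of expectation, E[distinct seen] = 6·(1 - (5/6)^18) = 5.775.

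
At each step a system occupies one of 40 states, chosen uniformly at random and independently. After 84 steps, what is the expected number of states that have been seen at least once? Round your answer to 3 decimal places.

For each state, P(seen in 84 steps) = 1 - (39/40)^84 = 0.8808.
By linearity of expectation, E[distinct seen] = 40·(1 - (39/40)^84) = 35.2308.

35.231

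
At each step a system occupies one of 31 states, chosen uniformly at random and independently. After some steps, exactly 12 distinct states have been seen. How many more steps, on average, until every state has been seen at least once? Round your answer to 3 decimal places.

109.980

With k distinct states already seen, the next new one takes an expected 31/(31-k) steps.
Sum over k = 12,...,30: E = 31/19 + 31/18 + 31/17 + ... + 31/2 + 31/1 = 109.9799.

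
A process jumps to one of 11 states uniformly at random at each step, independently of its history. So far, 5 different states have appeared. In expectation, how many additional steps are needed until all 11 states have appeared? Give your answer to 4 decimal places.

26.9500

From k distinct to k+1 distinct takes on average 11/(11-k) steps.
Sum over k = 5,...,10: E = 11/6 + 11/5 + 11/4 + 11/3 + 11/2 + 11/1 = 26.95000.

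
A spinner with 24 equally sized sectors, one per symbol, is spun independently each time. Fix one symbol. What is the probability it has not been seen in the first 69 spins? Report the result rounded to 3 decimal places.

Each spin misses the fixed symbol with probability (24-1)/24 = 23/24, independently.
P(still missing after 69) = (23/24)^69 = 0.0530.

0.053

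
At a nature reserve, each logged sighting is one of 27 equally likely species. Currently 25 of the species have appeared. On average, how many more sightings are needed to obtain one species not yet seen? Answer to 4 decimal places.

13.5000

The number of sightings until the next new species is geometric with success probability 2/27, so its mean is 27/2.
E = 27/2 = 13.50000.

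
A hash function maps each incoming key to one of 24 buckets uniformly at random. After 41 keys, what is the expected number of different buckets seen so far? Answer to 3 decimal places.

19.808

For each bucket, P(seen in 41 keys) = 1 - (23/24)^41 = 0.8253.
By linearity of expectation, E[distinct seen] = 24·(1 - (23/24)^41) = 19.8083.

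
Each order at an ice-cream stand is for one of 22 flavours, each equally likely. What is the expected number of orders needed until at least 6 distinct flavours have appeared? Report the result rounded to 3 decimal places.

6.822

With k distinct flavours already seen, the next new one arrives after an expected 22/(22-k) orders.
Sum over k = 0,...,5: E = 22/22 + 22/21 + 22/20 + 22/19 + 22/18 + 22/17 = 6.8219.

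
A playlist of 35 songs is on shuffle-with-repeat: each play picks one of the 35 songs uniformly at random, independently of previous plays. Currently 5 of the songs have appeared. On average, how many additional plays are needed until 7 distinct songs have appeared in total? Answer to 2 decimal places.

With k distinct songs already seen, the next new one takes an expected 35/(35-k) plays.
Sum over k = 5,...,6: E = 35/30 + 35/29 = 2.374.

2.37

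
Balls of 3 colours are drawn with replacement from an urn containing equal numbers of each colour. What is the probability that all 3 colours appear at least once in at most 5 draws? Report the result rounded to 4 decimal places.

By inclusion–exclusion over which colours are missing,
P(all seen) = Σ_{j=0}^{3} (-1)^j C(3,j)((3-j)/3)^5
= 1.00000 - 0.39506 + 0.01235 - 0.00000
= 0.61728.

0.6173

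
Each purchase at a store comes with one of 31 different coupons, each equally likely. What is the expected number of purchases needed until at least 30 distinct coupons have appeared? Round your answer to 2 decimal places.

With k distinct coupons already seen, the next new one arrives after an expected 31/(31-k) purchases.
Sum over k = 0,...,29: E = 31/31 + 31/30 + 31/29 + ... + 31/3 + 31/2 = 93.845.

93.84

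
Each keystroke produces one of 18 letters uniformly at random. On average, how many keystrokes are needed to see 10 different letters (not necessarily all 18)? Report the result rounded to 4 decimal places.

Going from k to k+1 distinct takes a geometric number of keystrokes with mean 18/(18-k).
Sum over k = 0,...,9: E = 18/18 + 18/17 + 18/16 + ... + 18/10 + 18/9 = 13.99052.

13.9905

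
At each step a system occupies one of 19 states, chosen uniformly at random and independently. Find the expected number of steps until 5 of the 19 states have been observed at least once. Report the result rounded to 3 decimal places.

5.627

With k distinct states already seen, the next new one arrives after an expected 19/(19-k) steps.
Sum over k = 0,...,4: E = 19/19 + 19/18 + 19/17 + 19/16 + 19/15 = 5.6274.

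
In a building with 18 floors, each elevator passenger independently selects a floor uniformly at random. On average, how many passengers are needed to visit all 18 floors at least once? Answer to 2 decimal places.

The wait to go from k to k+1 distinct floors is geometric with mean 18/(18-k).
E[T] = 18/18 + 18/17 + 18/16 + ... + 18/2 + 18/1 = 18·H_{18}.
H_{18} = 3.495, so E[T] = 62.912.

62.91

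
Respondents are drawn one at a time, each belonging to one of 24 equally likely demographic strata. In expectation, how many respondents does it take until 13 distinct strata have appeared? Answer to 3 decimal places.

18.146

Going from k to k+1 distinct takes a geometric number of respondents with mean 24/(24-k).
Sum over k = 0,...,12: E = 24/24 + 24/23 + 24/22 + ... + 24/13 + 24/12 = 18.1459.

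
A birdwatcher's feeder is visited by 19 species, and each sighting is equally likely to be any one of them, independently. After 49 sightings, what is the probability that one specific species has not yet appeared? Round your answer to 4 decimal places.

On each sighting the fixed species fails to appear with probability 18/19.
P(still missing after 49) = (18/19)^49 = 0.07070.

0.0707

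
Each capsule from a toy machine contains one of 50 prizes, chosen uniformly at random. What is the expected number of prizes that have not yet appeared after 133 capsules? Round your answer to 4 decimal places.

For each prize, P(unseen after 133) = (49/50)^133 = 0.06809.
By linearity of expectation, E[unseen] = 50·(49/50)^133 = 3.40438.

3.4044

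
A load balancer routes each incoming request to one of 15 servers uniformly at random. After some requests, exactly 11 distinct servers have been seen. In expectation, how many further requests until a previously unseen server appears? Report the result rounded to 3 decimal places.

3.750

Each request yields a new server with probability (15-11)/15 = 4/15, so the wait is geometric with mean 15/4.
E = 15/4 = 3.7500.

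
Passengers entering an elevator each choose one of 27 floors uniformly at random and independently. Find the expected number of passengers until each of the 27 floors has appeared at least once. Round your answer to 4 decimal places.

105.0693

The wait to go from k to k+1 distinct floors is geometric with mean 27/(27-k).
E[T] = 27/27 + 27/26 + 27/25 + ... + 27/2 + 27/1 = 27·H_{27}.
H_{27} = 3.89146, so E[T] = 105.06933.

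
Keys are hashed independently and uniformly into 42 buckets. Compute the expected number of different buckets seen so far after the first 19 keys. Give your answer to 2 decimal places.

15.43

For each bucket, P(seen in 19 keys) = 1 - (41/42)^19 = 0.367.
By linearity of expectation, E[distinct seen] = 42·(1 - (41/42)^19) = 15.429.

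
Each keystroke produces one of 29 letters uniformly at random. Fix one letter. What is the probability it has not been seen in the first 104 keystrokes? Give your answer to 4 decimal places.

On each keystroke the fixed letter fails to appear with probability 28/29.
P(still missing after 104) = (28/29)^104 = 0.02600.

0.0260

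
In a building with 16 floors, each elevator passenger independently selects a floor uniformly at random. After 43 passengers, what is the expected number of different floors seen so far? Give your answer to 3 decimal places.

15.003

For each floor, P(seen in 43 passengers) = 1 - (15/16)^43 = 0.9377.
By linearity of expectation, E[distinct seen] = 16·(1 - (15/16)^43) = 15.0026.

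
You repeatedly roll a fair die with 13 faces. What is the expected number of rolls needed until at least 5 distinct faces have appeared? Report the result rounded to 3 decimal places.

6.010

With k distinct faces already seen, the next new one arrives after an expected 13/(13-k) rolls.
Sum over k = 0,...,4: E = 13/13 + 13/12 + 13/11 + 13/10 + 13/9 = 6.0096.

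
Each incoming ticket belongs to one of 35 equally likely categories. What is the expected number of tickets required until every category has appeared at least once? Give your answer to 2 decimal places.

Split into phases: going from k distinct to k+1 distinct takes on average 35/(35-k) tickets.
E[T] = 35/35 + 35/34 + 35/33 + ... + 35/2 + 35/1 = 35·H_{35}.
H_{35} = 4.147, so E[T] = 145.137.

145.14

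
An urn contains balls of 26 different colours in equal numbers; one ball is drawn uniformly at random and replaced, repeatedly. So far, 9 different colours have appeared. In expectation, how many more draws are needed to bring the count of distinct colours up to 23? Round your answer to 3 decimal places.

With k distinct colours already seen, the next new one takes an expected 26/(26-k) draws.
Sum over k = 9,...,22: E = 26/17 + 26/16 + 26/15 + ... + 26/5 + 26/4 = 41.7617.

41.762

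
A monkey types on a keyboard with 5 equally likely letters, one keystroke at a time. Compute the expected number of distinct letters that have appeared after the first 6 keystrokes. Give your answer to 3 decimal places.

3.689

For each letter, P(seen in 6 keystrokes) = 1 - (4/5)^6 = 0.7379.
By linearity of expectation, E[distinct seen] = 5·(1 - (4/5)^6) = 3.6893.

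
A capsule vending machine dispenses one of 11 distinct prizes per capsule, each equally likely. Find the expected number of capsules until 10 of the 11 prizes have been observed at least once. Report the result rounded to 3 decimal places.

With k distinct prizes already seen, the next new one arrives after an expected 11/(11-k) capsules.
Sum over k = 0,...,9: E = 11/11 + 11/10 + 11/9 + ... + 11/3 + 11/2 = 22.2187.

22.219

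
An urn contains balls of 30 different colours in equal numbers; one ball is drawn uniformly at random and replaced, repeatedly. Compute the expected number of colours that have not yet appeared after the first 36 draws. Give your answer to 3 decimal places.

8.853

For each colour, P(unseen after 36) = (29/30)^36 = 0.2951.
By linearity of expectation, E[unseen] = 30·(29/30)^36 = 8.8529.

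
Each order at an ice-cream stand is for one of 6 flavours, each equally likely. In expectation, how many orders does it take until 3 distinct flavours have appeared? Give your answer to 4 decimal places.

3.7000

Going from k to k+1 distinct takes a geometric number of orders with mean 6/(6-k).
Sum over k = 0,...,2: E = 6/6 + 6/5 + 6/4 = 3.70000.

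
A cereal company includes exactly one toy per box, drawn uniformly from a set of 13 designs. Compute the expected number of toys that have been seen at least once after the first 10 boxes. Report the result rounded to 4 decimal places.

7.1612

For each toy, P(seen in 10 boxes) = 1 - (12/13)^10 = 0.55086.
By linearity of expectation, E[distinct seen] = 13·(1 - (12/13)^10) = 7.16122.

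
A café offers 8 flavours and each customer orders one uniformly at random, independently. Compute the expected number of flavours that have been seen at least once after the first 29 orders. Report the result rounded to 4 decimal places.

7.8335

For each flavour, P(seen in 29 orders) = 1 - (7/8)^29 = 0.97919.
By linearity of expectation, E[distinct seen] = 8·(1 - (7/8)^29) = 7.83353.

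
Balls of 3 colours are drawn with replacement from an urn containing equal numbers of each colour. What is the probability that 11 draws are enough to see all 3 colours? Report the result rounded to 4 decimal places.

0.9653

By inclusion–exclusion over which colours are missing,
P(all seen) = Σ_{j=0}^{3} (-1)^j C(3,j)((3-j)/3)^11
= 1.00000 - 0.03468 + 0.00002 - 0.00000
= 0.96533.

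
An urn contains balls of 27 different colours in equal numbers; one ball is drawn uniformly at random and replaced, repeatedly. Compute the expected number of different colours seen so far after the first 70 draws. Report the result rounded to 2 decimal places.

For each colour, P(seen in 70 draws) = 1 - (26/27)^70 = 0.929.
By linearity of expectation, E[distinct seen] = 27·(1 - (26/27)^70) = 25.077.

25.08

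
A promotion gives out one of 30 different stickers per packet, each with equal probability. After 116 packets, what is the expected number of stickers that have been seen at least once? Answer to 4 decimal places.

29.4122

For each sticker, P(seen in 116 packets) = 1 - (29/30)^116 = 0.98041.
By linearity of expectation, E[distinct seen] = 30·(1 - (29/30)^116) = 29.41221.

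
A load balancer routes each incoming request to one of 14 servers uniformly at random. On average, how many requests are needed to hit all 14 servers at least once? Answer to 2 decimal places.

The wait to go from k to k+1 distinct servers is geometric with mean 14/(14-k).
E[T] = 14/14 + 14/13 + 14/12 + ... + 14/2 + 14/1 = 14·H_{14}.
H_{14} = 3.252, so E[T] = 45.522.

45.52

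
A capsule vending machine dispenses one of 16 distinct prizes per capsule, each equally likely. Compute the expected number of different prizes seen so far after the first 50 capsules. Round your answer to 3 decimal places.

15.365

For each prize, P(seen in 50 capsules) = 1 - (15/16)^50 = 0.9603.
By linearity of expectation, E[distinct seen] = 16·(1 - (15/16)^50) = 15.3651.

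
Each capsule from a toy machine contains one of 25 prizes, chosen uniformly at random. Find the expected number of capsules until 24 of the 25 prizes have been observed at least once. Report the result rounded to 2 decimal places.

70.40

Going from k to k+1 distinct takes a geometric number of capsules with mean 25/(25-k).
Sum over k = 0,...,23: E = 25/25 + 25/24 + 25/23 + ... + 25/3 + 25/2 = 70.399.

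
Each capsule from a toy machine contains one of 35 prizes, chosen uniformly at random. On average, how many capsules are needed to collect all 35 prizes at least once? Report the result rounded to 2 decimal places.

The wait to go from k to k+1 distinct prizes is geometric with mean 35/(35-k).
E[T] = 35/35 + 35/34 + 35/33 + ... + 35/2 + 35/1 = 35·H_{35}.
H_{35} = 4.147, so E[T] = 145.137.

145.14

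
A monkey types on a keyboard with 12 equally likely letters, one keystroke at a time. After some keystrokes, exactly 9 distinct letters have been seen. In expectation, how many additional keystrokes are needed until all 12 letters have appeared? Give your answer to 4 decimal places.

22.0000

From k distinct to k+1 distinct takes on average 12/(12-k) keystrokes.
Sum over k = 9,...,11: E = 12/3 + 12/2 + 12/1 = 22.00000.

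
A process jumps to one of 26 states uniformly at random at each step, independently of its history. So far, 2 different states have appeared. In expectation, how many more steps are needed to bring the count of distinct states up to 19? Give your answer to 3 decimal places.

From k distinct to k+1 distinct takes on average 26/(26-k) steps.
Sum over k = 2,...,18: E = 26/24 + 26/23 + 26/22 + ... + 26/9 + 26/8 = 30.7606.

30.761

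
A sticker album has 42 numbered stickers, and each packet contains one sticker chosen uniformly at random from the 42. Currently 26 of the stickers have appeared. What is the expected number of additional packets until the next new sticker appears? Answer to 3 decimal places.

2.625

Each packet yields a new sticker with probability (42-26)/42 = 16/42, so the wait is geometric with mean 42/16.
E = 42/16 = 2.6250.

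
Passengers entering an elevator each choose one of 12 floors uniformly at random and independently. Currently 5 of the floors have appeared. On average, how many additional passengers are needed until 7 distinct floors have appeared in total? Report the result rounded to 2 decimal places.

3.71

The wait to go from k to k+1 distinct floors is geometric with mean 12/(12-k).
Sum over k = 5,...,6: E = 12/7 + 12/6 = 3.714.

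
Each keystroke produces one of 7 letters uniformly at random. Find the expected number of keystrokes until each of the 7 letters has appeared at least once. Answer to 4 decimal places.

18.1500

The wait to go from k to k+1 distinct letters is geometric with mean 7/(7-k).
E[T] = 7/7 + 7/6 + 7/5 + ... + 7/2 + 7/1 = 7·H_{7}.
H_{7} = 2.59286, so E[T] = 18.15000.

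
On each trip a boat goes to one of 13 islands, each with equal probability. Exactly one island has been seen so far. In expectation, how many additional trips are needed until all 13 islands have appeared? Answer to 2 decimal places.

40.34

From k distinct to k+1 distinct takes on average 13/(13-k) trips.
Sum over k = 1,...,12: E = 13/12 + 13/11 + 13/10 + ... + 13/2 + 13/1 = 40.342.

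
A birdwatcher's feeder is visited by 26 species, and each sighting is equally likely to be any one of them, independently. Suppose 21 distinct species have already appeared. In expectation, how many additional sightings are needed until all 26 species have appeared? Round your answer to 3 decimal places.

The wait to go from k to k+1 distinct species is geometric with mean 26/(26-k).
Sum over k = 21,...,25: E = 26/5 + 26/4 + 26/3 + 26/2 + 26/1 = 59.3667.

59.367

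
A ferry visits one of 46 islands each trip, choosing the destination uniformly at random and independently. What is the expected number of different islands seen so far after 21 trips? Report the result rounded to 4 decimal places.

For each island, P(seen in 21 trips) = 1 - (45/46)^21 = 0.36970.
By linearity of expectation, E[distinct seen] = 46·(1 - (45/46)^21) = 17.00613.

17.0061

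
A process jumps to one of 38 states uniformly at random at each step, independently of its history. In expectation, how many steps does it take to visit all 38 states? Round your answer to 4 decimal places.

160.6603

Split into phases: going from k distinct to k+1 distinct takes on average 38/(38-k) steps.
E[T] = 38/38 + 38/37 + 38/36 + ... + 38/2 + 38/1 = 38·H_{38}.
H_{38} = 4.22790, so E[T] = 160.66028.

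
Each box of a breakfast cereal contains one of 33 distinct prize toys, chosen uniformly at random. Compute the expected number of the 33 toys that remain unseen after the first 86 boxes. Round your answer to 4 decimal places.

For each toy, P(unseen after 86) = (32/33)^86 = 0.07091.
By linearity of expectation, E[unseen] = 33·(32/33)^86 = 2.33999.

2.3400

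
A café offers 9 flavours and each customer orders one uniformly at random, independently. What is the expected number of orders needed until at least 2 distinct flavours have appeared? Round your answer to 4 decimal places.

Going from k to k+1 distinct takes a geometric number of orders with mean 9/(9-k).
Sum over k = 0,...,1: E = 9/9 + 9/8 = 2.12500.

2.1250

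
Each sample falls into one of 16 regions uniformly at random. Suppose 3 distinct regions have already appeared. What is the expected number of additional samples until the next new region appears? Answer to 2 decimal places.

1.23

The number of samples until the next new region is geometric with success probability 13/16, so its mean is 16/13.
E = 16/13 = 1.231.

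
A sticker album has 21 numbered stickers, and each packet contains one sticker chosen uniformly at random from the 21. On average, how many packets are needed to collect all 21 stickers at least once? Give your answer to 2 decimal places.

Split into phases: going from k distinct to k+1 distinct takes on average 21/(21-k) packets.
E[T] = 21/21 + 21/20 + 21/19 + ... + 21/2 + 21/1 = 21·H_{21}.
H_{21} = 3.645, so E[T] = 76.553.

76.55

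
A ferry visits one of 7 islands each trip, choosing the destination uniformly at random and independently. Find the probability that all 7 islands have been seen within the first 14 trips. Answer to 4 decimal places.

By inclusion–exclusion over which islands are missing,
P(all seen) = Σ_{j=0}^{7} (-1)^j C(7,j)((7-j)/7)^14
= 1.00000 - 0.80880 + 0.18898 - 0.01385 + 0.00025 - 0.00000 + 0.00000 - 0.00000
= 0.36657.

0.3666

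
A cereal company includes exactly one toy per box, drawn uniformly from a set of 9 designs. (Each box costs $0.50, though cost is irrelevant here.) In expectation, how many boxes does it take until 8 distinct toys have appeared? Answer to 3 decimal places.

With k distinct toys already seen, the next new one arrives after an expected 9/(9-k) boxes.
Sum over k = 0,...,7: E = 9/9 + 9/8 + 9/7 + ... + 9/3 + 9/2 = 16.4607.

16.461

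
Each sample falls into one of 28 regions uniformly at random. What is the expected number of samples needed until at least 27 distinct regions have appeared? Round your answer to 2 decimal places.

With k distinct regions already seen, the next new one arrives after an expected 28/(28-k) samples.
Sum over k = 0,...,26: E = 28/28 + 28/27 + 28/26 + ... + 28/3 + 28/2 = 81.961.

81.96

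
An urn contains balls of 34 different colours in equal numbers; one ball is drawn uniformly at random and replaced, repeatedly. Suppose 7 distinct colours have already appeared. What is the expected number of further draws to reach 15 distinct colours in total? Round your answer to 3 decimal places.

11.686

With k distinct colours already seen, the next new one takes an expected 34/(34-k) draws.
Sum over k = 7,...,14: E = 34/27 + 34/26 + 34/25 + ... + 34/21 + 34/20 = 11.6864.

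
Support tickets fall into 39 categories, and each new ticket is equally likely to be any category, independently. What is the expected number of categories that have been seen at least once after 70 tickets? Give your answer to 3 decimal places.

For each category, P(seen in 70 tickets) = 1 - (38/39)^70 = 0.8377.
By linearity of expectation, E[distinct seen] = 39·(1 - (38/39)^70) = 32.6701.

32.670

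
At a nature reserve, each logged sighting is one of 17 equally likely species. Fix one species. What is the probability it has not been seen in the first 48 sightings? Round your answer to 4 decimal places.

Each sighting misses the fixed species with probability (17-1)/17 = 16/17, independently.
P(still missing after 48) = (16/17)^48 = 0.05448.

0.0545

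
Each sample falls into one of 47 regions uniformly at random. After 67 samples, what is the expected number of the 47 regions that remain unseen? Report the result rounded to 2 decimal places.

11.13

For each region, P(unseen after 67) = (46/47)^67 = 0.237.
By linearity of expectation, E[unseen] = 47·(46/47)^67 = 11.125.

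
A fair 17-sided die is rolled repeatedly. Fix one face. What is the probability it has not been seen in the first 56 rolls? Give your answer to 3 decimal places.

0.034

On each roll the fixed face fails to appear with probability 16/17.
P(still missing after 56) = (16/17)^56 = 0.0335.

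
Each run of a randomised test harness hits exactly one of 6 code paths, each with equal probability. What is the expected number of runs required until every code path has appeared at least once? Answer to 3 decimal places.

14.700

Split into phases: going from k distinct to k+1 distinct takes on average 6/(6-k) runs.
E[T] = 6/6 + 6/5 + 6/4 + 6/3 + 6/2 + 6/1 = 6·H_{6}.
H_{6} = 2.4500, so E[T] = 14.7000.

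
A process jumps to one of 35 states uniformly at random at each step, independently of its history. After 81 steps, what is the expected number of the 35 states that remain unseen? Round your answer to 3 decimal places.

3.345

For each state, P(unseen after 81) = (34/35)^81 = 0.0956.
By linearity of expectation, E[unseen] = 35·(34/35)^81 = 3.3446.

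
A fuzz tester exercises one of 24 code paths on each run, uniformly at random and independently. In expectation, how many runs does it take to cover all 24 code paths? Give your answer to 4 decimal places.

After k distinct code paths have appeared, the next run gives a new one with probability (24-k)/24, so the expected wait for the (k+1)-th is 24/(24-k).
E[T] = 24/24 + 24/23 + 24/22 + ... + 24/2 + 24/1 = 24·H_{24}.
H_{24} = 3.77596, so E[T] = 90.62300.

90.6230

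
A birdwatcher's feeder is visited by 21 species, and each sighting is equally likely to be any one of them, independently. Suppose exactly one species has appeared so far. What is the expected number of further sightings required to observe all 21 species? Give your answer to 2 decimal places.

75.55

From k distinct to k+1 distinct takes on average 21/(21-k) sightings.
Sum over k = 1,...,20: E = 21/20 + 21/19 + 21/18 + ... + 21/2 + 21/1 = 75.553.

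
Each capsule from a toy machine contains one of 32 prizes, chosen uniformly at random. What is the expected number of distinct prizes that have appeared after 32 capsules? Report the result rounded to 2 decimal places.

20.41

For each prize, P(seen in 32 capsules) = 1 - (31/32)^32 = 0.638.
By linearity of expectation, E[distinct seen] = 32·(1 - (31/32)^32) = 20.414.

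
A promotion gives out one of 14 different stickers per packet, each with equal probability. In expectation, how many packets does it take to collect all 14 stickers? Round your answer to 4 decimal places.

45.5219

Split into phases: going from k distinct to k+1 distinct takes on average 14/(14-k) packets.
E[T] = 14/14 + 14/13 + 14/12 + ... + 14/2 + 14/1 = 14·H_{14}.
H_{14} = 3.25156, so E[T] = 45.52187.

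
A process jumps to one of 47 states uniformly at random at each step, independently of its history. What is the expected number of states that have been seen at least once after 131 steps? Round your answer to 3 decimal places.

44.191

For each state, P(seen in 131 steps) = 1 - (46/47)^131 = 0.9402.
By linearity of expectation, E[distinct seen] = 47·(1 - (46/47)^131) = 44.1910.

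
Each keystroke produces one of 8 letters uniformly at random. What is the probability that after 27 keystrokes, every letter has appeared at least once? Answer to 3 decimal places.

0.794

By inclusion–exclusion over which letters are missing,
P(all seen) = Σ_{j=0}^{8} (-1)^j C(8,j)((8-j)/8)^27
= 1.0000 - 0.2174 + 0.0119 - 0.0002 + 0.0000 - 0.0000 + 0.0000 - 0.0000 + 0.0000
= 0.7943.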